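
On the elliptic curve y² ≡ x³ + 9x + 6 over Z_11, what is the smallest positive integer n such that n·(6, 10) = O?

5

2P: tangent at (6, 10): λ = (3·6² + 9)/(2·10) ≡ 7/9. 9⁻¹ ≡ 5 (mod 11), so λ ≡ 7·5 ≡ 2.
  x = λ² - 6 - 6 = 4 - 12 ≡ 3; y = λ·(6 - 3) - 10 ≡ 7. → (3, 7)
3P: (3, 7) + (6, 10). λ = (10 - 7)/(6 - 3) ≡ 3/3 mod 11. 3⁻¹ ≡ 4 (mod 11), so λ ≡ 1.
  x = λ² - 3 - 6 = 1 - 9 ≡ 3; y = λ·(3 - 3) - 7 ≡ 4. → (3, 4)
4P: (3, 4) + (6, 10). λ = (10 - 4)/(6 - 3) ≡ 6/3 mod 11. 3⁻¹ ≡ 4 (mod 11), so λ ≡ 2.
  x = λ² - 3 - 6 = 4 - 9 ≡ 6; y = λ·(3 - 6) - 4 ≡ 1. → (6, 1)
5P: (6, 1) + (6, 10): same x and y₁ ≡ -y₂, so the sum is O.
5P = O, so the order is 5.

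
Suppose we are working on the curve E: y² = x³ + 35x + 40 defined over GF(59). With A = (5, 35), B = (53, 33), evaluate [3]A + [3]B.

(19, 22)

First 3A:
Repeated addition: build up to 3A.
2A: tangent at (5, 35): λ = (3·5² + 35)/(2·35) ≡ 51/11. 11⁻¹ ≡ 43 (mod 59), so λ ≡ 51·43 ≡ 10.
  x = λ² - 5 - 5 = 100 - 10 ≡ 31; y = λ·(5 - 31) - 35 ≡ 0. → (31, 0)
3A: (31, 0) + (5, 35). λ = (35 - 0)/(5 - 31) ≡ 35/33 mod 59. 33⁻¹ ≡ 34 (mod 59), so λ ≡ 10.
  x = λ² - 31 - 5 = 100 - 36 ≡ 5; y = λ·(31 - 5) - 0 ≡ 24. → (5, 24)
3A = (5, 24).
Next 3B:
Repeated addition: build up to 3B.
2B: tangent at (53, 33): λ = (3·53² + 35)/(2·33) ≡ 25/7. 7⁻¹ ≡ 17 (mod 59) since 7·17 = 119 ≡ 1, so λ ≡ 25·17 ≡ 12.
  x = λ² - 53 - 53 = 144 - 106 ≡ 38; y = λ·(53 - 38) - 33 ≡ 29. → (38, 29)
3B: (38, 29) + (53, 33). λ = (33 - 29)/(53 - 38) ≡ 4/15 mod 59. 15⁻¹ ≡ 4 (mod 59) since 15·4 = 60 ≡ 1, so λ ≡ 16.
  x = λ² - 38 - 53 = 256 - 91 ≡ 47; y = λ·(38 - 47) - 29 ≡ 4. → (47, 4)
3B = (47, 4).
Finally 3A + 3B:
(5, 24) + (47, 4). λ = (4 - 24)/(47 - 5) ≡ 39/42 mod 59. 42⁻¹ ≡ 52 (mod 59) since 42·52 = 2184 ≡ 1, so λ ≡ 22.
  x = λ² - 5 - 47 = 484 - 52 ≡ 19; y = λ·(5 - 19) - 24 ≡ 22. → (19, 22)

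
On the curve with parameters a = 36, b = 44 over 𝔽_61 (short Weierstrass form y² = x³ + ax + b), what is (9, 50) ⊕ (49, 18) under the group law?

(50, 56)

(9, 50) + (49, 18). λ = (18 - 50)/(49 - 9) ≡ 29/40 mod 61. 40⁻¹ ≡ 29 (mod 61) since 40·29 = 1160 ≡ 1, so λ ≡ 48.
  x = λ² - 9 - 49 = 2304 - 58 ≡ 50; y = λ·(9 - 50) - 50 ≡ 56. → (50, 56)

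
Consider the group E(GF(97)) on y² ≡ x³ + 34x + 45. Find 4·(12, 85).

Write Q = (12, 85).
Repeated addition: build up to 4Q.
2Q: tangent at (12, 85): λ = (3·12² + 34)/(2·85) ≡ 78/73. 73⁻¹ ≡ 4 (mod 97) since 73·4 = 292 ≡ 1, so λ ≡ 78·4 ≡ 21.
  x = λ² - 12 - 12 = 441 - 24 ≡ 29; y = λ·(12 - 29) - 85 ≡ 43. → (29, 43)
3Q: (29, 43) + (12, 85). λ = (85 - 43)/(12 - 29) ≡ 42/80 mod 97. 80⁻¹ ≡ 57 (mod 97), so λ ≡ 66.
  x = λ² - 29 - 12 = 4356 - 41 ≡ 47; y = λ·(29 - 47) - 43 ≡ 30. → (47, 30)
4Q: (47, 30) + (12, 85). λ = (85 - 30)/(12 - 47) ≡ 55/62 mod 97. 62⁻¹ ≡ 36 (mod 97) since 62·36 = 2232 ≡ 1, so λ ≡ 40.
  x = λ² - 47 - 12 = 1600 - 59 ≡ 86; y = λ·(47 - 86) - 30 ≡ 59. → (86, 59)

(86, 59)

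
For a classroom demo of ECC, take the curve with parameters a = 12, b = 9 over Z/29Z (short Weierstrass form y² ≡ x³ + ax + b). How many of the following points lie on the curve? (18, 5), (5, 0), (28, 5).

(18, 5): 5² ≡ 25, rhs ≡ 25 → on.
(5, 0): 0² ≡ 0, rhs ≡ 20 → off.
(28, 5): 5² ≡ 25, rhs ≡ 25 → on.

2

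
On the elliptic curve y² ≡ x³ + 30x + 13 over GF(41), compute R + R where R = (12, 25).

tangent at (12, 25): λ = (3·12² + 30)/(2·25) ≡ 11/9. 9⁻¹ ≡ 32 (mod 41), so λ ≡ 11·32 ≡ 24.
  x = λ² - 12 - 12 = 576 - 24 ≡ 19; y = λ·(12 - 19) - 25 ≡ 12. → (19, 12)

(19, 12)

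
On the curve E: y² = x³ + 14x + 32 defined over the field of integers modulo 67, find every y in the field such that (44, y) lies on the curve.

none

x³ + 14x + 32 = 85832 ≡ 5 (mod 67).
5 is a non-residue mod 67; no y exists.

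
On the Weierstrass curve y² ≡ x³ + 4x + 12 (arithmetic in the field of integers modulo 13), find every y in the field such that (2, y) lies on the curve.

none

x³ + 4x + 12 = 28 ≡ 2 (mod 13).
2 is a non-residue mod 13; no y exists.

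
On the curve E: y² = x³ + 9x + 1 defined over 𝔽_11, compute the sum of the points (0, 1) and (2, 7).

(7, 0)

(0, 1) + (2, 7). λ = (7 - 1)/(2 - 0) ≡ 6/2 mod 11. 2⁻¹ ≡ 6 (mod 11) since 2·6 = 12 ≡ 1, so λ ≡ 3.
  x = λ² - 0 - 2 = 9 - 2 ≡ 7; y = λ·(0 - 7) - 1 ≡ 0. → (7, 0)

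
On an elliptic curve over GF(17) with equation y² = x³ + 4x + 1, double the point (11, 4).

(4, 9)

tangent at (11, 4): λ = (3·11² + 4)/(2·4) ≡ 10/8. 8⁻¹ ≡ 15 (mod 17), so λ ≡ 10·15 ≡ 14.
  x = λ² - 11 - 11 = 196 - 22 ≡ 4; y = λ·(11 - 4) - 4 ≡ 9. → (4, 9)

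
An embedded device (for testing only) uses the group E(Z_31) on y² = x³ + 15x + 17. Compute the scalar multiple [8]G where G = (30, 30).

Repeated addition: build up to 8G.
2G: tangent at (30, 30): λ = (3·30² + 15)/(2·30) ≡ 18/29. 29⁻¹ ≡ 15 (mod 31), so λ ≡ 18·15 ≡ 22.
  x = λ² - 30 - 30 = 484 - 60 ≡ 21; y = λ·(30 - 21) - 30 ≡ 13. → (21, 13)
3G: (21, 13) + (30, 30). λ = (30 - 13)/(30 - 21) ≡ 17/9 mod 31. 9⁻¹ ≡ 7 (mod 31) since 9·7 = 63 ≡ 1, so λ ≡ 26.
  x = λ² - 21 - 30 = 676 - 51 ≡ 5; y = λ·(21 - 5) - 13 ≡ 0. → (5, 0)
4G: (5, 0) + (30, 30). λ = (30 - 0)/(30 - 5) ≡ 30/25 mod 31. 25⁻¹ ≡ 5 (mod 31) since 25·5 = 125 ≡ 1, so λ ≡ 26.
  x = λ² - 5 - 30 = 676 - 35 ≡ 21; y = λ·(5 - 21) - 0 ≡ 18. → (21, 18)
5G: (21, 18) + (30, 30). λ = (30 - 18)/(30 - 21) ≡ 12/9 mod 31. 9⁻¹ ≡ 7 (mod 31), so λ ≡ 22.
  x = λ² - 21 - 30 = 484 - 51 ≡ 30; y = λ·(21 - 30) - 18 ≡ 1. → (30, 1)
6G: (30, 1) + (30, 30): same x and y₁ ≡ -y₂, so the sum is the point at infinity.
7G: the point at infinity + (30, 30) = (30, 30) (identity).
8G: tangent at (30, 30): λ = (3·30² + 15)/(2·30) ≡ 18/29. 29⁻¹ ≡ 15 (mod 31), so λ ≡ 18·15 ≡ 22.
  x = λ² - 30 - 30 = 484 - 60 ≡ 21; y = λ·(30 - 21) - 30 ≡ 13. → (21, 13)

(21, 13)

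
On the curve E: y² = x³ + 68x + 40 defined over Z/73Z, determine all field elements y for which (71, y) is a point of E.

none

x³ + 68x + 40 = 362779 ≡ 42 (mod 73).
42 is a non-residue mod 73; no y exists.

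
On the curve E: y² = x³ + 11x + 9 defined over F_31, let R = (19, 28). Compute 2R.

tangent at (19, 28): λ = (3·19² + 11)/(2·28) ≡ 9/25. 25⁻¹ ≡ 5 (mod 31), so λ ≡ 9·5 ≡ 14.
  x = λ² - 19 - 19 = 196 - 38 ≡ 3; y = λ·(19 - 3) - 28 ≡ 10. → (3, 10)

(3, 10)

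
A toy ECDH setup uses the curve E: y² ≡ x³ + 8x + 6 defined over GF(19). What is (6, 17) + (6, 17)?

(12, 5)

tangent at (6, 17): λ = (3·6² + 8)/(2·17) ≡ 2/15. 15⁻¹ ≡ 14 (mod 19), so λ ≡ 2·14 ≡ 9.
  x = λ² - 6 - 6 = 81 - 12 ≡ 12; y = λ·(6 - 12) - 17 ≡ 5. → (12, 5)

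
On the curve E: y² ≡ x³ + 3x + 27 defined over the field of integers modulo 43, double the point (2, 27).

(27, 21)

tangent at (2, 27): λ = (3·2² + 3)/(2·27) ≡ 15/11. 11⁻¹ ≡ 4 (mod 43) since 11·4 = 44 ≡ 1, so λ ≡ 15·4 ≡ 17.
  x = λ² - 2 - 2 = 289 - 4 ≡ 27; y = λ·(2 - 27) - 27 ≡ 21. → (27, 21)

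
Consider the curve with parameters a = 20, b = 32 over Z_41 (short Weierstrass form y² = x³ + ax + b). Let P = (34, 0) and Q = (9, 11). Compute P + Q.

(6, 9)

(34, 0) + (9, 11). λ = (11 - 0)/(9 - 34) ≡ 11/16 mod 41. 16⁻¹ ≡ 18 (mod 41), so λ ≡ 34.
  x = λ² - 34 - 9 = 1156 - 43 ≡ 6; y = λ·(34 - 6) - 0 ≡ 9. → (6, 9)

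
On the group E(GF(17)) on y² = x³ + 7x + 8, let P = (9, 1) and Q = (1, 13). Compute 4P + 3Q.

(0, 12)

First 4P:
Repeated addition: build up to 4P.
2P: tangent at (9, 1): λ = (3·9² + 7)/(2·1) ≡ 12/2. 2⁻¹ ≡ 9 (mod 17), so λ ≡ 12·9 ≡ 6.
  x = λ² - 9 - 9 = 36 - 18 ≡ 1; y = λ·(9 - 1) - 1 ≡ 13. → (1, 13)
3P: (1, 13) + (9, 1). λ = (1 - 13)/(9 - 1) ≡ 5/8 mod 17. 8⁻¹ ≡ 15 (mod 17) since 8·15 = 120 ≡ 1, so λ ≡ 7.
  x = λ² - 1 - 9 = 49 - 10 ≡ 5; y = λ·(1 - 5) - 13 ≡ 10. → (5, 10)
4P: (5, 10) + (9, 1). λ = (1 - 10)/(9 - 5) ≡ 8/4 mod 17. 4⁻¹ ≡ 13 (mod 17), so λ ≡ 2.
  x = λ² - 5 - 9 = 4 - 14 ≡ 7; y = λ·(5 - 7) - 10 ≡ 3. → (7, 3)
4P = (7, 3).
Next 3Q:
Repeated addition: build up to 3Q.
2Q: tangent at (1, 13): λ = (3·1² + 7)/(2·13) ≡ 10/9. 9⁻¹ ≡ 2 (mod 17) since 9·2 = 18 ≡ 1, so λ ≡ 10·2 ≡ 3.
  x = λ² - 1 - 1 = 9 - 2 ≡ 7; y = λ·(1 - 7) - 13 ≡ 3. → (7, 3)
3Q: (7, 3) + (1, 13). λ = (13 - 3)/(1 - 7) ≡ 10/11 mod 17. 11⁻¹ ≡ 14 (mod 17), so λ ≡ 4.
  x = λ² - 7 - 1 = 16 - 8 ≡ 8; y = λ·(7 - 8) - 3 ≡ 10. → (8, 10)
3Q = (8, 10).
Finally 4P + 3Q:
(7, 3) + (8, 10). λ = (10 - 3)/(8 - 7) ≡ 7/1 mod 17. 1⁻¹ ≡ 1 (mod 17), so λ ≡ 7.
  x = λ² - 7 - 8 = 49 - 15 ≡ 0; y = λ·(7 - 0) - 3 ≡ 12. → (0, 12)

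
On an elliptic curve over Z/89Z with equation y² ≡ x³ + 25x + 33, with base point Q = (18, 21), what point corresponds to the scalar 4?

Repeated addition: build up to 4Q.
2Q: tangent at (18, 21): λ = (3·18² + 25)/(2·21) ≡ 18/42. 42⁻¹ ≡ 53 (mod 89), so λ ≡ 18·53 ≡ 64.
  x = λ² - 18 - 18 = 4096 - 36 ≡ 55; y = λ·(18 - 55) - 21 ≡ 14. → (55, 14)
3Q: (55, 14) + (18, 21). λ = (21 - 14)/(18 - 55) ≡ 7/52 mod 89. 52⁻¹ ≡ 12 (mod 89), so λ ≡ 84.
  x = λ² - 55 - 18 = 7056 - 73 ≡ 41; y = λ·(55 - 41) - 14 ≡ 5. → (41, 5)
4Q: (41, 5) + (18, 21). λ = (21 - 5)/(18 - 41) ≡ 16/66 mod 89. 66⁻¹ ≡ 58 (mod 89), so λ ≡ 38.
  x = λ² - 41 - 18 = 1444 - 59 ≡ 50; y = λ·(41 - 50) - 5 ≡ 9. → (50, 9)

(50, 9)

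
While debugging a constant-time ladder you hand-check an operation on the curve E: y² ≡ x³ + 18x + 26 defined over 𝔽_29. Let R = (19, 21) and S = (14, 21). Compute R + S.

(19, 21) + (14, 21). λ = (21 - 21)/(14 - 19) ≡ 0/24 mod 29. 24⁻¹ ≡ 23 (mod 29) since 24·23 = 552 ≡ 1, so λ ≡ 0.
  x = λ² - 19 - 14 = 0 - 33 ≡ 25; y = λ·(19 - 25) - 21 ≡ 8. → (25, 8)

(25, 8)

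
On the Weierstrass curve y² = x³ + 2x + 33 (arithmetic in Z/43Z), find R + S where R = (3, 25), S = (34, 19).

(17, 11)

(3, 25) + (34, 19). λ = (19 - 25)/(34 - 3) ≡ 37/31 mod 43. 31⁻¹ ≡ 25 (mod 43), so λ ≡ 22.
  x = λ² - 3 - 34 = 484 - 37 ≡ 17; y = λ·(3 - 17) - 25 ≡ 11. → (17, 11)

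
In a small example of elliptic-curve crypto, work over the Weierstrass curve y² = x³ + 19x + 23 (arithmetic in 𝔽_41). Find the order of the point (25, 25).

7

2P: tangent at (25, 25): λ = (3·25² + 19)/(2·25) ≡ 8/9. 9⁻¹ ≡ 32 (mod 41) since 9·32 = 288 ≡ 1, so λ ≡ 8·32 ≡ 10.
  x = λ² - 25 - 25 = 100 - 50 ≡ 9; y = λ·(25 - 9) - 25 ≡ 12. → (9, 12)
3P: (9, 12) + (25, 25). λ = (25 - 12)/(25 - 9) ≡ 13/16 mod 41. 16⁻¹ ≡ 18 (mod 41), so λ ≡ 29.
  x = λ² - 9 - 25 = 841 - 34 ≡ 28; y = λ·(9 - 28) - 12 ≡ 11. → (28, 11)
4P: (28, 11) + (25, 25). λ = (25 - 11)/(25 - 28) ≡ 14/38 mod 41. 38⁻¹ ≡ 27 (mod 41), so λ ≡ 9.
  x = λ² - 28 - 25 = 81 - 53 ≡ 28; y = λ·(28 - 28) - 11 ≡ 30. → (28, 30)
5P: (28, 30) + (25, 25). λ = (25 - 30)/(25 - 28) ≡ 36/38 mod 41. 38⁻¹ ≡ 27 (mod 41), so λ ≡ 29.
  x = λ² - 28 - 25 = 841 - 53 ≡ 9; y = λ·(28 - 9) - 30 ≡ 29. → (9, 29)
6P: (9, 29) + (25, 25). λ = (25 - 29)/(25 - 9) ≡ 37/16 mod 41. 16⁻¹ ≡ 18 (mod 41), so λ ≡ 10.
  x = λ² - 9 - 25 = 100 - 34 ≡ 25; y = λ·(9 - 25) - 29 ≡ 16. → (25, 16)
7P: (25, 16) + (25, 25): same x and y₁ ≡ -y₂, so the sum is the point at infinity.
7P = the point at infinity, so the order is 7.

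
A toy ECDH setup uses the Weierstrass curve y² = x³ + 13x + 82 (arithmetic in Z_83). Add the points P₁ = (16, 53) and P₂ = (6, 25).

(16, 53) + (6, 25). λ = (25 - 53)/(6 - 16) ≡ 55/73 mod 83. 73⁻¹ ≡ 58 (mod 83), so λ ≡ 36.
  x = λ² - 16 - 6 = 1296 - 22 ≡ 29; y = λ·(16 - 29) - 53 ≡ 60. → (29, 60)

(29, 60)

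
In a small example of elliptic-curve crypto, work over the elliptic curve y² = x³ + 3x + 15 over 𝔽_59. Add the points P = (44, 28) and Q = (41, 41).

(19, 21)

(44, 28) + (41, 41). λ = (41 - 28)/(41 - 44) ≡ 13/56 mod 59. 56⁻¹ ≡ 39 (mod 59) since 56·39 = 2184 ≡ 1, so λ ≡ 35.
  x = λ² - 44 - 41 = 1225 - 85 ≡ 19; y = λ·(44 - 19) - 28 ≡ 21. → (19, 21)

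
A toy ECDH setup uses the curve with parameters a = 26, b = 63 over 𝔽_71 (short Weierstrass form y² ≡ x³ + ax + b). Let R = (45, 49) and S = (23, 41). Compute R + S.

(45, 49) + (23, 41). λ = (41 - 49)/(23 - 45) ≡ 63/49 mod 71. 49⁻¹ ≡ 29 (mod 71), so λ ≡ 52.
  x = λ² - 45 - 23 = 2704 - 68 ≡ 9; y = λ·(45 - 9) - 49 ≡ 48. → (9, 48)

(9, 48)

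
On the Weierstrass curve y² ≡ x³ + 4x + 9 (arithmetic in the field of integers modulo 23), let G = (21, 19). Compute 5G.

Double-and-add on 5 = (101)₂. Start with G = (21, 19) for the leading 1-bit.
double: tangent at (21, 19): λ = (3·21² + 4)/(2·19) ≡ 16/15. 15⁻¹ ≡ 20 (mod 23) since 15·20 = 300 ≡ 1, so λ ≡ 16·20 ≡ 21.
  x = λ² - 21 - 21 = 441 - 42 ≡ 8; y = λ·(21 - 8) - 19 ≡ 1. → (8, 1)
double: tangent at (8, 1): λ = (3·8² + 4)/(2·1) ≡ 12/2. 2⁻¹ ≡ 12 (mod 23), so λ ≡ 12·12 ≡ 6.
  x = λ² - 8 - 8 = 36 - 16 ≡ 20; y = λ·(8 - 20) - 1 ≡ 19. → (20, 19)
add G: (20, 19) + (21, 19). λ = (19 - 19)/(21 - 20) ≡ 0/1 mod 23. 1⁻¹ ≡ 1 (mod 23) since 1·1 = 1 ≡ 1, so λ ≡ 0.
  x = λ² - 20 - 21 = 0 - 41 ≡ 5; y = λ·(20 - 5) - 19 ≡ 4. → (5, 4)

(5, 4)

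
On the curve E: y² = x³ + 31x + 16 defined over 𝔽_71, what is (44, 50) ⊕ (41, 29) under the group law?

(44, 50) + (41, 29). λ = (29 - 50)/(41 - 44) ≡ 50/68 mod 71. 68⁻¹ ≡ 47 (mod 71), so λ ≡ 7.
  x = λ² - 44 - 41 = 49 - 85 ≡ 35; y = λ·(44 - 35) - 50 ≡ 13. → (35, 13)

(35, 13)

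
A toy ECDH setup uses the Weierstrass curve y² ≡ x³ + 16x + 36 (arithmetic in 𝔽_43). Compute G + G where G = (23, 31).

tangent at (23, 31): λ = (3·23² + 16)/(2·31) ≡ 12/19. 19⁻¹ ≡ 34 (mod 43), so λ ≡ 12·34 ≡ 21.
  x = λ² - 23 - 23 = 441 - 46 ≡ 8; y = λ·(23 - 8) - 31 ≡ 26. → (8, 26)

(8, 26)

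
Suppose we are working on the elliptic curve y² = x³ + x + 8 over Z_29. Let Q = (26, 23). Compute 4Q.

(24, 20)

Repeated addition: build up to 4Q.
2Q: tangent at (26, 23): λ = (3·26² + 1)/(2·23) ≡ 28/17. 17⁻¹ ≡ 12 (mod 29), so λ ≡ 28·12 ≡ 17.
  x = λ² - 26 - 26 = 289 - 52 ≡ 5; y = λ·(26 - 5) - 23 ≡ 15. → (5, 15)
3Q: (5, 15) + (26, 23). λ = (23 - 15)/(26 - 5) ≡ 8/21 mod 29. 21⁻¹ ≡ 18 (mod 29), so λ ≡ 28.
  x = λ² - 5 - 26 = 784 - 31 ≡ 28; y = λ·(5 - 28) - 15 ≡ 8. → (28, 8)
4Q: (28, 8) + (26, 23). λ = (23 - 8)/(26 - 28) ≡ 15/27 mod 29. 27⁻¹ ≡ 14 (mod 29) since 27·14 = 378 ≡ 1, so λ ≡ 7.
  x = λ² - 28 - 26 = 49 - 54 ≡ 24; y = λ·(28 - 24) - 8 ≡ 20. → (24, 20)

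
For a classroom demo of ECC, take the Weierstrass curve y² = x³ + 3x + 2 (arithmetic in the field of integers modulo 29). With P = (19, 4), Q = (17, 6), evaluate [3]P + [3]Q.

(23, 0)

First 3P:
Repeated addition: build up to 3P.
2P: tangent at (19, 4): λ = (3·19² + 3)/(2·4) ≡ 13/8. 8⁻¹ ≡ 11 (mod 29), so λ ≡ 13·11 ≡ 27.
  x = λ² - 19 - 19 = 729 - 38 ≡ 24; y = λ·(19 - 24) - 4 ≡ 6. → (24, 6)
3P: (24, 6) + (19, 4). λ = (4 - 6)/(19 - 24) ≡ 27/24 mod 29. 24⁻¹ ≡ 23 (mod 29), so λ ≡ 12.
  x = λ² - 24 - 19 = 144 - 43 ≡ 14; y = λ·(24 - 14) - 6 ≡ 27. → (14, 27)
3P = (14, 27).
Next 3Q:
Repeated addition: build up to 3Q.
2Q: tangent at (17, 6): λ = (3·17² + 3)/(2·6) ≡ 0/12. 12⁻¹ ≡ 17 (mod 29) since 12·17 = 204 ≡ 1, so λ ≡ 0·17 ≡ 0.
  x = λ² - 17 - 17 = 0 - 34 ≡ 24; y = λ·(17 - 24) - 6 ≡ 23. → (24, 23)
3Q: (24, 23) + (17, 6). λ = (6 - 23)/(17 - 24) ≡ 12/22 mod 29. 22⁻¹ ≡ 4 (mod 29), so λ ≡ 19.
  x = λ² - 24 - 17 = 361 - 41 ≡ 1; y = λ·(24 - 1) - 23 ≡ 8. → (1, 8)
3Q = (1, 8).
Finally 3P + 3Q:
(14, 27) + (1, 8). λ = (8 - 27)/(1 - 14) ≡ 10/16 mod 29. 16⁻¹ ≡ 20 (mod 29), so λ ≡ 26.
  x = λ² - 14 - 1 = 676 - 15 ≡ 23; y = λ·(14 - 23) - 27 ≡ 0. → (23, 0)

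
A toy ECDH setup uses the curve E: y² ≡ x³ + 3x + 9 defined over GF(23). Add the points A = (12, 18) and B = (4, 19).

(16, 17)

(12, 18) + (4, 19). λ = (19 - 18)/(4 - 12) ≡ 1/15 mod 23. 15⁻¹ ≡ 20 (mod 23) since 15·20 = 300 ≡ 1, so λ ≡ 20.
  x = λ² - 12 - 4 = 400 - 16 ≡ 16; y = λ·(12 - 16) - 18 ≡ 17. → (16, 17)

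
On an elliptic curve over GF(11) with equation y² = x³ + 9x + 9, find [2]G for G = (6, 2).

(0, 3)

tangent at (6, 2): λ = (3·6² + 9)/(2·2) ≡ 7/4. 4⁻¹ ≡ 3 (mod 11), so λ ≡ 7·3 ≡ 10.
  x = λ² - 6 - 6 = 100 - 12 ≡ 0; y = λ·(6 - 0) - 2 ≡ 3. → (0, 3)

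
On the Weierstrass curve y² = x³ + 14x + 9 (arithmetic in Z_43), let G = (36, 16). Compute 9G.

Double-and-add on 9 = (1001)₂. Start with G = (36, 16) for the leading 1-bit.
double: tangent at (36, 16): λ = (3·36² + 14)/(2·16) ≡ 32/32. 32⁻¹ ≡ 39 (mod 43), so λ ≡ 32·39 ≡ 1.
  x = λ² - 36 - 36 = 1 - 72 ≡ 15; y = λ·(36 - 15) - 16 ≡ 5. → (15, 5)
double: tangent at (15, 5): λ = (3·15² + 14)/(2·5) ≡ 1/10. 10⁻¹ ≡ 13 (mod 43), so λ ≡ 1·13 ≡ 13.
  x = λ² - 15 - 15 = 169 - 30 ≡ 10; y = λ·(15 - 10) - 5 ≡ 17. → (10, 17)
double: tangent at (10, 17): λ = (3·10² + 14)/(2·17) ≡ 13/34. 34⁻¹ ≡ 19 (mod 43) since 34·19 = 646 ≡ 1, so λ ≡ 13·19 ≡ 32.
  x = λ² - 10 - 10 = 1024 - 20 ≡ 15; y = λ·(10 - 15) - 17 ≡ 38. → (15, 38)
add G: (15, 38) + (36, 16). λ = (16 - 38)/(36 - 15) ≡ 21/21 mod 43. 21⁻¹ ≡ 41 (mod 43), so λ ≡ 1.
  x = λ² - 15 - 36 = 1 - 51 ≡ 36; y = λ·(15 - 36) - 38 ≡ 27. → (36, 27)

(36, 27)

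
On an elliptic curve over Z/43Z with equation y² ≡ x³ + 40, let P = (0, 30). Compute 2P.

tangent at (0, 30): λ = (3·0² + 0)/(2·30) ≡ 0/17. 17⁻¹ ≡ 38 (mod 43), so λ ≡ 0·38 ≡ 0.
  x = λ² - 0 - 0 = 0 - 0 ≡ 0; y = λ·(0 - 0) - 30 ≡ 13. → (0, 13)

(0, 13)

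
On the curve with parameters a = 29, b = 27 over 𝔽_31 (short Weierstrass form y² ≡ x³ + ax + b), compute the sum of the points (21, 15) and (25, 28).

(21, 15) + (25, 28). λ = (28 - 15)/(25 - 21) ≡ 13/4 mod 31. 4⁻¹ ≡ 8 (mod 31), so λ ≡ 11.
  x = λ² - 21 - 25 = 121 - 46 ≡ 13; y = λ·(21 - 13) - 15 ≡ 11. → (13, 11)

(13, 11)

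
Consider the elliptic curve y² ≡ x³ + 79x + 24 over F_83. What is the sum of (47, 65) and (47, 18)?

O

The two points share x = 47 and their y-coordinates satisfy 65 + 18 ≡ 0 (mod 83), so they are inverses. Their sum is O.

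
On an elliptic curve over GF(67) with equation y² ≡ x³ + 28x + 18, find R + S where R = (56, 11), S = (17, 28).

(3, 14)

(56, 11) + (17, 28). λ = (28 - 11)/(17 - 56) ≡ 17/28 mod 67. 28⁻¹ ≡ 12 (mod 67) since 28·12 = 336 ≡ 1, so λ ≡ 3.
  x = λ² - 56 - 17 = 9 - 73 ≡ 3; y = λ·(56 - 3) - 11 ≡ 14. → (3, 14)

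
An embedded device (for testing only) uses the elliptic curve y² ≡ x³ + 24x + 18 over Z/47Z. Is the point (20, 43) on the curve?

no

y² = 43² ≡ 16; x³ + 24x + 18 = 8498 ≡ 38 (mod 47). 16 ≠ 38.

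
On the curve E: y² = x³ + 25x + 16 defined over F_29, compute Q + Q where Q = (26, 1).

tangent at (26, 1): λ = (3·26² + 25)/(2·1) ≡ 23/2. 2⁻¹ ≡ 15 (mod 29), so λ ≡ 23·15 ≡ 26.
  x = λ² - 26 - 26 = 676 - 52 ≡ 15; y = λ·(26 - 15) - 1 ≡ 24. → (15, 24)

(15, 24)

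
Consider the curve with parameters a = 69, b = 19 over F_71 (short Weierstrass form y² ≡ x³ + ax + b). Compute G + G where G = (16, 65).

(45, 23)

tangent at (16, 65): λ = (3·16² + 69)/(2·65) ≡ 56/59. 59⁻¹ ≡ 65 (mod 71) since 59·65 = 3835 ≡ 1, so λ ≡ 56·65 ≡ 19.
  x = λ² - 16 - 16 = 361 - 32 ≡ 45; y = λ·(16 - 45) - 65 ≡ 23. → (45, 23)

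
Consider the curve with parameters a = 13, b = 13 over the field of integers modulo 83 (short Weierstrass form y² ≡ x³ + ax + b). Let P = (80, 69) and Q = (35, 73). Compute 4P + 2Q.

(10, 75)

First 4P:
Double-and-add on 4 = (100)₂. Start with P = (80, 69) for the leading 1-bit.
double: tangent at (80, 69): λ = (3·80² + 13)/(2·69) ≡ 40/55. 55⁻¹ ≡ 80 (mod 83) since 55·80 = 4400 ≡ 1, so λ ≡ 40·80 ≡ 46.
  x = λ² - 80 - 80 = 2116 - 160 ≡ 47; y = λ·(80 - 47) - 69 ≡ 38. → (47, 38)
double: tangent at (47, 38): λ = (3·47² + 13)/(2·38) ≡ 0/76. 76⁻¹ ≡ 71 (mod 83) since 76·71 = 5396 ≡ 1, so λ ≡ 0·71 ≡ 0.
  x = λ² - 47 - 47 = 0 - 94 ≡ 72; y = λ·(47 - 72) - 38 ≡ 45. → (72, 45)
4P = (72, 45).
Next 2Q:
Repeated addition: build up to 2Q.
2Q: tangent at (35, 73): λ = (3·35² + 13)/(2·73) ≡ 36/63. 63⁻¹ ≡ 29 (mod 83) since 63·29 = 1827 ≡ 1, so λ ≡ 36·29 ≡ 48.
  x = λ² - 35 - 35 = 2304 - 70 ≡ 76; y = λ·(35 - 76) - 73 ≡ 34. → (76, 34)
2Q = (76, 34).
Finally 4P + 2Q:
(72, 45) + (76, 34). λ = (34 - 45)/(76 - 72) ≡ 72/4 mod 83. 4⁻¹ ≡ 21 (mod 83) since 4·21 = 84 ≡ 1, so λ ≡ 18.
  x = λ² - 72 - 76 = 324 - 148 ≡ 10; y = λ·(72 - 10) - 45 ≡ 75. → (10, 75)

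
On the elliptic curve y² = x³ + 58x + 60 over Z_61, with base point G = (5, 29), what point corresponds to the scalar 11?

(51, 35)

Repeated addition: build up to 11G.
2G: tangent at (5, 29): λ = (3·5² + 58)/(2·29) ≡ 11/58. 58⁻¹ ≡ 20 (mod 61) since 58·20 = 1160 ≡ 1, so λ ≡ 11·20 ≡ 37.
  x = λ² - 5 - 5 = 1369 - 10 ≡ 17; y = λ·(5 - 17) - 29 ≡ 15. → (17, 15)
3G: (17, 15) + (5, 29). λ = (29 - 15)/(5 - 17) ≡ 14/49 mod 61. 49⁻¹ ≡ 5 (mod 61) since 49·5 = 245 ≡ 1, so λ ≡ 9.
  x = λ² - 17 - 5 = 81 - 22 ≡ 59; y = λ·(17 - 59) - 15 ≡ 34. → (59, 34)
4G: (59, 34) + (5, 29). λ = (29 - 34)/(5 - 59) ≡ 56/7 mod 61. 7⁻¹ ≡ 35 (mod 61), so λ ≡ 8.
  x = λ² - 59 - 5 = 64 - 64 ≡ 0; y = λ·(59 - 0) - 34 ≡ 11. → (0, 11)
5G: (0, 11) + (5, 29). λ = (29 - 11)/(5 - 0) ≡ 18/5 mod 61. 5⁻¹ ≡ 49 (mod 61), so λ ≡ 28.
  x = λ² - 0 - 5 = 784 - 5 ≡ 47; y = λ·(0 - 47) - 11 ≡ 15. → (47, 15)
6G: (47, 15) + (5, 29). λ = (29 - 15)/(5 - 47) ≡ 14/19 mod 61. 19⁻¹ ≡ 45 (mod 61) since 19·45 = 855 ≡ 1, so λ ≡ 20.
  x = λ² - 47 - 5 = 400 - 52 ≡ 43; y = λ·(47 - 43) - 15 ≡ 4. → (43, 4)
7G: (43, 4) + (5, 29). λ = (29 - 4)/(5 - 43) ≡ 25/23 mod 61. 23⁻¹ ≡ 8 (mod 61), so λ ≡ 17.
  x = λ² - 43 - 5 = 289 - 48 ≡ 58; y = λ·(43 - 58) - 4 ≡ 46. → (58, 46)
8G: (58, 46) + (5, 29). λ = (29 - 46)/(5 - 58) ≡ 44/8 mod 61. 8⁻¹ ≡ 23 (mod 61) since 8·23 = 184 ≡ 1, so λ ≡ 36.
  x = λ² - 58 - 5 = 1296 - 63 ≡ 13; y = λ·(58 - 13) - 46 ≡ 49. → (13, 49)
9G: (13, 49) + (5, 29). λ = (29 - 49)/(5 - 13) ≡ 41/53 mod 61. 53⁻¹ ≡ 38 (mod 61), so λ ≡ 33.
  x = λ² - 13 - 5 = 1089 - 18 ≡ 34; y = λ·(13 - 34) - 49 ≡ 51. → (34, 51)
10G: (34, 51) + (5, 29). λ = (29 - 51)/(5 - 34) ≡ 39/32 mod 61. 32⁻¹ ≡ 21 (mod 61), so λ ≡ 26.
  x = λ² - 34 - 5 = 676 - 39 ≡ 27; y = λ·(34 - 27) - 51 ≡ 9. → (27, 9)
11G: (27, 9) + (5, 29). λ = (29 - 9)/(5 - 27) ≡ 20/39 mod 61. 39⁻¹ ≡ 36 (mod 61), so λ ≡ 49.
  x = λ² - 27 - 5 = 2401 - 32 ≡ 51; y = λ·(27 - 51) - 9 ≡ 35. → (51, 35)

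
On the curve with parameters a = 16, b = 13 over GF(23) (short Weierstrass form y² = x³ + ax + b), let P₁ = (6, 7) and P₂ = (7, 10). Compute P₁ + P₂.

(6, 7) + (7, 10). λ = (10 - 7)/(7 - 6) ≡ 3/1 mod 23. 1⁻¹ ≡ 1 (mod 23) since 1·1 = 1 ≡ 1, so λ ≡ 3.
  x = λ² - 6 - 7 = 9 - 13 ≡ 19; y = λ·(6 - 19) - 7 ≡ 0. → (19, 0)

(19, 0)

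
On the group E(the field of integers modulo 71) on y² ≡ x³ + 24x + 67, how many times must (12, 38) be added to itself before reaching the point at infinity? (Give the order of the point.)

3

2P: tangent at (12, 38): λ = (3·12² + 24)/(2·38) ≡ 30/5. 5⁻¹ ≡ 57 (mod 71), so λ ≡ 30·57 ≡ 6.
  x = λ² - 12 - 12 = 36 - 24 ≡ 12; y = λ·(12 - 12) - 38 ≡ 33. → (12, 33)
3P: (12, 33) + (12, 38): same x and y₁ ≡ -y₂, so the sum is the point at infinity.
3P = the point at infinity, so the order is 3.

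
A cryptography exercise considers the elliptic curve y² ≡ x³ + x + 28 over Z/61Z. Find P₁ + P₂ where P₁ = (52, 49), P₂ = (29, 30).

(26, 60)

(52, 49) + (29, 30). λ = (30 - 49)/(29 - 52) ≡ 42/38 mod 61. 38⁻¹ ≡ 53 (mod 61), so λ ≡ 30.
  x = λ² - 52 - 29 = 900 - 81 ≡ 26; y = λ·(52 - 26) - 49 ≡ 60. → (26, 60)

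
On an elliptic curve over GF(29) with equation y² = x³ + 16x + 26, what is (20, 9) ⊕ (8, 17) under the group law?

(24, 13)

(20, 9) + (8, 17). λ = (17 - 9)/(8 - 20) ≡ 8/17 mod 29. 17⁻¹ ≡ 12 (mod 29), so λ ≡ 9.
  x = λ² - 20 - 8 = 81 - 28 ≡ 24; y = λ·(20 - 24) - 9 ≡ 13. → (24, 13)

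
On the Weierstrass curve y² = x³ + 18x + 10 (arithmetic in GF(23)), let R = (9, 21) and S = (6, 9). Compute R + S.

(9, 21) + (6, 9). λ = (9 - 21)/(6 - 9) ≡ 11/20 mod 23. 20⁻¹ ≡ 15 (mod 23) since 20·15 = 300 ≡ 1, so λ ≡ 4.
  x = λ² - 9 - 6 = 16 - 15 ≡ 1; y = λ·(9 - 1) - 21 ≡ 11. → (1, 11)

(1, 11)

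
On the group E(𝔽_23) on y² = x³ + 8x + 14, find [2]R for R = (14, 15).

tangent at (14, 15): λ = (3·14² + 8)/(2·15) ≡ 21/7. 7⁻¹ ≡ 10 (mod 23) since 7·10 = 70 ≡ 1, so λ ≡ 21·10 ≡ 3.
  x = λ² - 14 - 14 = 9 - 28 ≡ 4; y = λ·(14 - 4) - 15 ≡ 15. → (4, 15)

(4, 15)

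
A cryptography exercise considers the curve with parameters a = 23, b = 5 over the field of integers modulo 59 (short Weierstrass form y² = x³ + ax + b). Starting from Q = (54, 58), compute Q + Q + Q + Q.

(6, 8)

Repeated addition: build up to 4Q.
2Q: tangent at (54, 58): λ = (3·54² + 23)/(2·58) ≡ 39/57. 57⁻¹ ≡ 29 (mod 59), so λ ≡ 39·29 ≡ 10.
  x = λ² - 54 - 54 = 100 - 108 ≡ 51; y = λ·(54 - 51) - 58 ≡ 31. → (51, 31)
3Q: (51, 31) + (54, 58). λ = (58 - 31)/(54 - 51) ≡ 27/3 mod 59. 3⁻¹ ≡ 20 (mod 59), so λ ≡ 9.
  x = λ² - 51 - 54 = 81 - 105 ≡ 35; y = λ·(51 - 35) - 31 ≡ 54. → (35, 54)
4Q: (35, 54) + (54, 58). λ = (58 - 54)/(54 - 35) ≡ 4/19 mod 59. 19⁻¹ ≡ 28 (mod 59), so λ ≡ 53.
  x = λ² - 35 - 54 = 2809 - 89 ≡ 6; y = λ·(35 - 6) - 54 ≡ 8. → (6, 8)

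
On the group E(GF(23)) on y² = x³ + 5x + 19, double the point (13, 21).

tangent at (13, 21): λ = (3·13² + 5)/(2·21) ≡ 6/19. 19⁻¹ ≡ 17 (mod 23) since 19·17 = 323 ≡ 1, so λ ≡ 6·17 ≡ 10.
  x = λ² - 13 - 13 = 100 - 26 ≡ 5; y = λ·(13 - 5) - 21 ≡ 13. → (5, 13)

(5, 13)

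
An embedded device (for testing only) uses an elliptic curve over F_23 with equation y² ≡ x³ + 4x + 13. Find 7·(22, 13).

Write P = (22, 13).
Double-and-add on 7 = (111)₂. Start with P = (22, 13) for the leading 1-bit.
double: tangent at (22, 13): λ = (3·22² + 4)/(2·13) ≡ 7/3. 3⁻¹ ≡ 8 (mod 23) since 3·8 = 24 ≡ 1, so λ ≡ 7·8 ≡ 10.
  x = λ² - 22 - 22 = 100 - 44 ≡ 10; y = λ·(22 - 10) - 13 ≡ 15. → (10, 15)
add P: (10, 15) + (22, 13). λ = (13 - 15)/(22 - 10) ≡ 21/12 mod 23. 12⁻¹ ≡ 2 (mod 23) since 12·2 = 24 ≡ 1, so λ ≡ 19.
  x = λ² - 10 - 22 = 361 - 32 ≡ 7; y = λ·(10 - 7) - 15 ≡ 19. → (7, 19)
double: tangent at (7, 19): λ = (3·7² + 4)/(2·19) ≡ 13/15. 15⁻¹ ≡ 20 (mod 23), so λ ≡ 13·20 ≡ 7.
  x = λ² - 7 - 7 = 49 - 14 ≡ 12; y = λ·(7 - 12) - 19 ≡ 15. → (12, 15)
add P: (12, 15) + (22, 13). λ = (13 - 15)/(22 - 12) ≡ 21/10 mod 23. 10⁻¹ ≡ 7 (mod 23) since 10·7 = 70 ≡ 1, so λ ≡ 9.
  x = λ² - 12 - 22 = 81 - 34 ≡ 1; y = λ·(12 - 1) - 15 ≡ 15. → (1, 15)

(1, 15)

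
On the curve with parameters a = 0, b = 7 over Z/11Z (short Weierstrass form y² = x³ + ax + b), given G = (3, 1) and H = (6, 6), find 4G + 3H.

(6, 6)

First 4G:
Repeated addition: build up to 4G.
2G: tangent at (3, 1): λ = (3·3² + 0)/(2·1) ≡ 5/2. 2⁻¹ ≡ 6 (mod 11) since 2·6 = 12 ≡ 1, so λ ≡ 5·6 ≡ 8.
  x = λ² - 3 - 3 = 64 - 6 ≡ 3; y = λ·(3 - 3) - 1 ≡ 10. → (3, 10)
3G: (3, 10) + (3, 1): same x and y₁ ≡ -y₂, so the sum is the point at infinity.
4G: the point at infinity + (3, 1) = (3, 1) (identity).
4G = (3, 1).
Next 3H:
Repeated addition: build up to 3H.
2H: tangent at (6, 6): λ = (3·6² + 0)/(2·6) ≡ 9/1. 1⁻¹ ≡ 1 (mod 11) since 1·1 = 1 ≡ 1, so λ ≡ 9·1 ≡ 9.
  x = λ² - 6 - 6 = 81 - 12 ≡ 3; y = λ·(6 - 3) - 6 ≡ 10. → (3, 10)
3H: (3, 10) + (6, 6). λ = (6 - 10)/(6 - 3) ≡ 7/3 mod 11. 3⁻¹ ≡ 4 (mod 11), so λ ≡ 6.
  x = λ² - 3 - 6 = 36 - 9 ≡ 5; y = λ·(3 - 5) - 10 ≡ 0. → (5, 0)
3H = (5, 0).
Finally 4G + 3H:
(3, 1) + (5, 0). λ = (0 - 1)/(5 - 3) ≡ 10/2 mod 11. 2⁻¹ ≡ 6 (mod 11), so λ ≡ 5.
  x = λ² - 3 - 5 = 25 - 8 ≡ 6; y = λ·(3 - 6) - 1 ≡ 6. → (6, 6)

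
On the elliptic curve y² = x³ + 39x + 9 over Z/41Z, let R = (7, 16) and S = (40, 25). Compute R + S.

(10, 13)

(7, 16) + (40, 25). λ = (25 - 16)/(40 - 7) ≡ 9/33 mod 41. 33⁻¹ ≡ 5 (mod 41), so λ ≡ 4.
  x = λ² - 7 - 40 = 16 - 47 ≡ 10; y = λ·(7 - 10) - 16 ≡ 13. → (10, 13)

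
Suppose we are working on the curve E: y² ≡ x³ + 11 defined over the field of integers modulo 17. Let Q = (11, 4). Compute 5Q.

Repeated addition: build up to 5Q.
2Q: tangent at (11, 4): λ = (3·11² + 0)/(2·4) ≡ 6/8. 8⁻¹ ≡ 15 (mod 17), so λ ≡ 6·15 ≡ 5.
  x = λ² - 11 - 11 = 25 - 22 ≡ 3; y = λ·(11 - 3) - 4 ≡ 2. → (3, 2)
3Q: (3, 2) + (11, 4). λ = (4 - 2)/(11 - 3) ≡ 2/8 mod 17. 8⁻¹ ≡ 15 (mod 17), so λ ≡ 13.
  x = λ² - 3 - 11 = 169 - 14 ≡ 2; y = λ·(3 - 2) - 2 ≡ 11. → (2, 11)
4Q: (2, 11) + (11, 4). λ = (4 - 11)/(11 - 2) ≡ 10/9 mod 17. 9⁻¹ ≡ 2 (mod 17), so λ ≡ 3.
  x = λ² - 2 - 11 = 9 - 13 ≡ 13; y = λ·(2 - 13) - 11 ≡ 7. → (13, 7)
5Q: (13, 7) + (11, 4). λ = (4 - 7)/(11 - 13) ≡ 14/15 mod 17. 15⁻¹ ≡ 8 (mod 17), so λ ≡ 10.
  x = λ² - 13 - 11 = 100 - 24 ≡ 8; y = λ·(13 - 8) - 7 ≡ 9. → (8, 9)

(8, 9)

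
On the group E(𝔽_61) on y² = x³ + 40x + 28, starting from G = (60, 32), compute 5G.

Double-and-add on 5 = (101)₂. Start with G = (60, 32) for the leading 1-bit.
double: tangent at (60, 32): λ = (3·60² + 40)/(2·32) ≡ 43/3. 3⁻¹ ≡ 41 (mod 61), so λ ≡ 43·41 ≡ 55.
  x = λ² - 60 - 60 = 3025 - 120 ≡ 38; y = λ·(60 - 38) - 32 ≡ 19. → (38, 19)
double: tangent at (38, 19): λ = (3·38² + 40)/(2·19) ≡ 41/38. 38⁻¹ ≡ 53 (mod 61) since 38·53 = 2014 ≡ 1, so λ ≡ 41·53 ≡ 38.
  x = λ² - 38 - 38 = 1444 - 76 ≡ 26; y = λ·(38 - 26) - 19 ≡ 10. → (26, 10)
add G: (26, 10) + (60, 32). λ = (32 - 10)/(60 - 26) ≡ 22/34 mod 61. 34⁻¹ ≡ 9 (mod 61), so λ ≡ 15.
  x = λ² - 26 - 60 = 225 - 86 ≡ 17; y = λ·(26 - 17) - 10 ≡ 3. → (17, 3)

(17, 3)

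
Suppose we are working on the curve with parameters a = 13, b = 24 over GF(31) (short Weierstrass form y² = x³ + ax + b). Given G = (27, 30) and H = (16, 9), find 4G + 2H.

First 4G:
Repeated addition: build up to 4G.
2G: tangent at (27, 30): λ = (3·27² + 13)/(2·30) ≡ 30/29. 29⁻¹ ≡ 15 (mod 31), so λ ≡ 30·15 ≡ 16.
  x = λ² - 27 - 27 = 256 - 54 ≡ 16; y = λ·(27 - 16) - 30 ≡ 22. → (16, 22)
3G: (16, 22) + (27, 30). λ = (30 - 22)/(27 - 16) ≡ 8/11 mod 31. 11⁻¹ ≡ 17 (mod 31) since 11·17 = 187 ≡ 1, so λ ≡ 12.
  x = λ² - 16 - 27 = 144 - 43 ≡ 8; y = λ·(16 - 8) - 22 ≡ 12. → (8, 12)
4G: (8, 12) + (27, 30). λ = (30 - 12)/(27 - 8) ≡ 18/19 mod 31. 19⁻¹ ≡ 18 (mod 31), so λ ≡ 14.
  x = λ² - 8 - 27 = 196 - 35 ≡ 6; y = λ·(8 - 6) - 12 ≡ 16. → (6, 16)
4G = (6, 16).
Next 2H:
Repeated addition: build up to 2H.
2H: tangent at (16, 9): λ = (3·16² + 13)/(2·9) ≡ 6/18. 18⁻¹ ≡ 19 (mod 31), so λ ≡ 6·19 ≡ 21.
  x = λ² - 16 - 16 = 441 - 32 ≡ 6; y = λ·(16 - 6) - 9 ≡ 15. → (6, 15)
2H = (6, 15).
Finally 4G + 2H:
(6, 16) + (6, 15): same x and y₁ ≡ -y₂, so the sum is the point at infinity.

O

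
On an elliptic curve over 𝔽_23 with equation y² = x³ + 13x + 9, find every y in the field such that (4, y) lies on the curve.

x³ + 13x + 9 = 125 ≡ 10 (mod 23).
10 is a non-residue mod 23; no y exists.

none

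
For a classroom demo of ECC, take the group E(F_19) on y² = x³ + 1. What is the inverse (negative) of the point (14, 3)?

(14, 16)

-(14, 3) = (14, -3 mod 19) = (14, 16).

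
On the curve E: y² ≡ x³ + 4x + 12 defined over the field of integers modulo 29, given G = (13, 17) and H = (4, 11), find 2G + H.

First 2G:
Repeated addition: build up to 2G.
2G: tangent at (13, 17): λ = (3·13² + 4)/(2·17) ≡ 18/5. 5⁻¹ ≡ 6 (mod 29), so λ ≡ 18·6 ≡ 21.
  x = λ² - 13 - 13 = 441 - 26 ≡ 9; y = λ·(13 - 9) - 17 ≡ 9. → (9, 9)
2G = (9, 9).
Finally 2G + H:
(9, 9) + (4, 11). λ = (11 - 9)/(4 - 9) ≡ 2/24 mod 29. 24⁻¹ ≡ 23 (mod 29) since 24·23 = 552 ≡ 1, so λ ≡ 17.
  x = λ² - 9 - 4 = 289 - 13 ≡ 15; y = λ·(9 - 15) - 9 ≡ 5. → (15, 5)

(15, 5)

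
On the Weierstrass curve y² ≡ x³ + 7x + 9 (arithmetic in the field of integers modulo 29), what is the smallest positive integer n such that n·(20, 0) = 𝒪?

2P: (20, 0) + (20, 0): same x and y₁ ≡ -y₂, so the sum is 𝒪.
2P = 𝒪, so the order is 2.

2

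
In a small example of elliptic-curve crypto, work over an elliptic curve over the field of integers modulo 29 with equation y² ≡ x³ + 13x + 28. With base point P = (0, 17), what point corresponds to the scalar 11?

Repeated addition: build up to 11P.
2P: tangent at (0, 17): λ = (3·0² + 13)/(2·17) ≡ 13/5. 5⁻¹ ≡ 6 (mod 29), so λ ≡ 13·6 ≡ 20.
  x = λ² - 0 - 0 = 400 - 0 ≡ 23; y = λ·(0 - 23) - 17 ≡ 16. → (23, 16)
3P: (23, 16) + (0, 17). λ = (17 - 16)/(0 - 23) ≡ 1/6 mod 29. 6⁻¹ ≡ 5 (mod 29) since 6·5 = 30 ≡ 1, so λ ≡ 5.
  x = λ² - 23 - 0 = 25 - 23 ≡ 2; y = λ·(23 - 2) - 16 ≡ 2. → (2, 2)
4P: (2, 2) + (0, 17). λ = (17 - 2)/(0 - 2) ≡ 15/27 mod 29. 27⁻¹ ≡ 14 (mod 29), so λ ≡ 7.
  x = λ² - 2 - 0 = 49 - 2 ≡ 18; y = λ·(2 - 18) - 2 ≡ 2. → (18, 2)
5P: (18, 2) + (0, 17). λ = (17 - 2)/(0 - 18) ≡ 15/11 mod 29. 11⁻¹ ≡ 8 (mod 29), so λ ≡ 4.
  x = λ² - 18 - 0 = 16 - 18 ≡ 27; y = λ·(18 - 27) - 2 ≡ 20. → (27, 20)
6P: (27, 20) + (0, 17). λ = (17 - 20)/(0 - 27) ≡ 26/2 mod 29. 2⁻¹ ≡ 15 (mod 29), so λ ≡ 13.
  x = λ² - 27 - 0 = 169 - 27 ≡ 26; y = λ·(27 - 26) - 20 ≡ 22. → (26, 22)
7P: (26, 22) + (0, 17). λ = (17 - 22)/(0 - 26) ≡ 24/3 mod 29. 3⁻¹ ≡ 10 (mod 29), so λ ≡ 8.
  x = λ² - 26 - 0 = 64 - 26 ≡ 9; y = λ·(26 - 9) - 22 ≡ 27. → (9, 27)
8P: (9, 27) + (0, 17). λ = (17 - 27)/(0 - 9) ≡ 19/20 mod 29. 20⁻¹ ≡ 16 (mod 29), so λ ≡ 14.
  x = λ² - 9 - 0 = 196 - 9 ≡ 13; y = λ·(9 - 13) - 27 ≡ 4. → (13, 4)
9P: (13, 4) + (0, 17). λ = (17 - 4)/(0 - 13) ≡ 13/16 mod 29. 16⁻¹ ≡ 20 (mod 29) since 16·20 = 320 ≡ 1, so λ ≡ 28.
  x = λ² - 13 - 0 = 784 - 13 ≡ 17; y = λ·(13 - 17) - 4 ≡ 0. → (17, 0)
10P: (17, 0) + (0, 17). λ = (17 - 0)/(0 - 17) ≡ 17/12 mod 29. 12⁻¹ ≡ 17 (mod 29), so λ ≡ 28.
  x = λ² - 17 - 0 = 784 - 17 ≡ 13; y = λ·(17 - 13) - 0 ≡ 25. → (13, 25)
11P: (13, 25) + (0, 17). λ = (17 - 25)/(0 - 13) ≡ 21/16 mod 29. 16⁻¹ ≡ 20 (mod 29) since 16·20 = 320 ≡ 1, so λ ≡ 14.
  x = λ² - 13 - 0 = 196 - 13 ≡ 9; y = λ·(13 - 9) - 25 ≡ 2. → (9, 2)

(9, 2)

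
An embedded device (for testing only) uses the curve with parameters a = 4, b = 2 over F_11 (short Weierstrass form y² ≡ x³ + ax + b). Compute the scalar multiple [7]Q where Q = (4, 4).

(4, 4)

Repeated addition: build up to 7Q.
2Q: tangent at (4, 4): λ = (3·4² + 4)/(2·4) ≡ 8/8. 8⁻¹ ≡ 7 (mod 11), so λ ≡ 8·7 ≡ 1.
  x = λ² - 4 - 4 = 1 - 8 ≡ 4; y = λ·(4 - 4) - 4 ≡ 7. → (4, 7)
3Q: (4, 7) + (4, 4): same x and y₁ ≡ -y₂, so the sum is O.
4Q: O + (4, 4) = (4, 4) (identity).
5Q: tangent at (4, 4): λ = (3·4² + 4)/(2·4) ≡ 8/8. 8⁻¹ ≡ 7 (mod 11), so λ ≡ 8·7 ≡ 1.
  x = λ² - 4 - 4 = 1 - 8 ≡ 4; y = λ·(4 - 4) - 4 ≡ 7. → (4, 7)
6Q: (4, 7) + (4, 4): same x and y₁ ≡ -y₂, so the sum is O.
7Q: O + (4, 4) = (4, 4) (identity).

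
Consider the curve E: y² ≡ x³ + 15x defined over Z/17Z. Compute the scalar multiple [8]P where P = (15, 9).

Double-and-add on 8 = (1000)₂. Start with P = (15, 9) for the leading 1-bit.
double: tangent at (15, 9): λ = (3·15² + 15)/(2·9) ≡ 10/1. 1⁻¹ ≡ 1 (mod 17) since 1·1 = 1 ≡ 1, so λ ≡ 10·1 ≡ 10.
  x = λ² - 15 - 15 = 100 - 30 ≡ 2; y = λ·(15 - 2) - 9 ≡ 2. → (2, 2)
double: tangent at (2, 2): λ = (3·2² + 15)/(2·2) ≡ 10/4. 4⁻¹ ≡ 13 (mod 17), so λ ≡ 10·13 ≡ 11.
  x = λ² - 2 - 2 = 121 - 4 ≡ 15; y = λ·(2 - 15) - 2 ≡ 8. → (15, 8)
double: tangent at (15, 8): λ = (3·15² + 15)/(2·8) ≡ 10/16. 16⁻¹ ≡ 16 (mod 17) since 16·16 = 256 ≡ 1, so λ ≡ 10·16 ≡ 7.
  x = λ² - 15 - 15 = 49 - 30 ≡ 2; y = λ·(15 - 2) - 8 ≡ 15. → (2, 15)

(2, 15)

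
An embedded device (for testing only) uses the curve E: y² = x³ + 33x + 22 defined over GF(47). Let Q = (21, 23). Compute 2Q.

tangent at (21, 23): λ = (3·21² + 33)/(2·23) ≡ 40/46. 46⁻¹ ≡ 46 (mod 47), so λ ≡ 40·46 ≡ 7.
  x = λ² - 21 - 21 = 49 - 42 ≡ 7; y = λ·(21 - 7) - 23 ≡ 28. → (7, 28)

(7, 28)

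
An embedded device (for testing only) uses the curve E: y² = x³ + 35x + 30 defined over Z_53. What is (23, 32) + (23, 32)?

(47, 9)

tangent at (23, 32): λ = (3·23² + 35)/(2·32) ≡ 32/11. 11⁻¹ ≡ 29 (mod 53), so λ ≡ 32·29 ≡ 27.
  x = λ² - 23 - 23 = 729 - 46 ≡ 47; y = λ·(23 - 47) - 32 ≡ 9. → (47, 9)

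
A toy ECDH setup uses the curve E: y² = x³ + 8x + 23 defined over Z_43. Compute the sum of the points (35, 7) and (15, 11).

(35, 7) + (15, 11). λ = (11 - 7)/(15 - 35) ≡ 4/23 mod 43. 23⁻¹ ≡ 15 (mod 43), so λ ≡ 17.
  x = λ² - 35 - 15 = 289 - 50 ≡ 24; y = λ·(35 - 24) - 7 ≡ 8. → (24, 8)

(24, 8)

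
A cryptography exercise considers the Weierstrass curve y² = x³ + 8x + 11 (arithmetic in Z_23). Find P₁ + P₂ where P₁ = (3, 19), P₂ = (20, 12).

(2, 9)

(3, 19) + (20, 12). λ = (12 - 19)/(20 - 3) ≡ 16/17 mod 23. 17⁻¹ ≡ 19 (mod 23), so λ ≡ 5.
  x = λ² - 3 - 20 = 25 - 23 ≡ 2; y = λ·(3 - 2) - 19 ≡ 9. → (2, 9)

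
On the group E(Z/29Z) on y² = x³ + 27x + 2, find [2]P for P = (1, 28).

(20, 25)

tangent at (1, 28): λ = (3·1² + 27)/(2·28) ≡ 1/27. 27⁻¹ ≡ 14 (mod 29), so λ ≡ 1·14 ≡ 14.
  x = λ² - 1 - 1 = 196 - 2 ≡ 20; y = λ·(1 - 20) - 28 ≡ 25. → (20, 25)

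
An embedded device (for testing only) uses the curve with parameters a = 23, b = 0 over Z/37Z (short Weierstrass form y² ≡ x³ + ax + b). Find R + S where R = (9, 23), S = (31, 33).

(9, 23) + (31, 33). λ = (33 - 23)/(31 - 9) ≡ 10/22 mod 37. 22⁻¹ ≡ 32 (mod 37) since 22·32 = 704 ≡ 1, so λ ≡ 24.
  x = λ² - 9 - 31 = 576 - 40 ≡ 18; y = λ·(9 - 18) - 23 ≡ 20. → (18, 20)

(18, 20)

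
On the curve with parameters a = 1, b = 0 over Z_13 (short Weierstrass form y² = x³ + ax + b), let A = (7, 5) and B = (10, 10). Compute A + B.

(6, 1)

(7, 5) + (10, 10). λ = (10 - 5)/(10 - 7) ≡ 5/3 mod 13. 3⁻¹ ≡ 9 (mod 13) since 3·9 = 27 ≡ 1, so λ ≡ 6.
  x = λ² - 7 - 10 = 36 - 17 ≡ 6; y = λ·(7 - 6) - 5 ≡ 1. → (6, 1)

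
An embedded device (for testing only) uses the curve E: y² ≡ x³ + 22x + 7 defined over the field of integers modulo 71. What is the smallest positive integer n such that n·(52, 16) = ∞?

2P: tangent at (52, 16): λ = (3·52² + 22)/(2·16) ≡ 40/32. 32⁻¹ ≡ 20 (mod 71), so λ ≡ 40·20 ≡ 19.
  x = λ² - 52 - 52 = 361 - 104 ≡ 44; y = λ·(52 - 44) - 16 ≡ 65. → (44, 65)
3P: (44, 65) + (52, 16). λ = (16 - 65)/(52 - 44) ≡ 22/8 mod 71. 8⁻¹ ≡ 9 (mod 71), so λ ≡ 56.
  x = λ² - 44 - 52 = 3136 - 96 ≡ 58; y = λ·(44 - 58) - 65 ≡ 3. → (58, 3)
4P: (58, 3) + (52, 16). λ = (16 - 3)/(52 - 58) ≡ 13/65 mod 71. 65⁻¹ ≡ 59 (mod 71) since 65·59 = 3835 ≡ 1, so λ ≡ 57.
  x = λ² - 58 - 52 = 3249 - 110 ≡ 15; y = λ·(58 - 15) - 3 ≡ 34. → (15, 34)
5P: (15, 34) + (52, 16). λ = (16 - 34)/(52 - 15) ≡ 53/37 mod 71. 37⁻¹ ≡ 48 (mod 71), so λ ≡ 59.
  x = λ² - 15 - 52 = 3481 - 67 ≡ 6; y = λ·(15 - 6) - 34 ≡ 0. → (6, 0)
6P: (6, 0) + (52, 16). λ = (16 - 0)/(52 - 6) ≡ 16/46 mod 71. 46⁻¹ ≡ 17 (mod 71), so λ ≡ 59.
  x = λ² - 6 - 52 = 3481 - 58 ≡ 15; y = λ·(6 - 15) - 0 ≡ 37. → (15, 37)
7P: (15, 37) + (52, 16). λ = (16 - 37)/(52 - 15) ≡ 50/37 mod 71. 37⁻¹ ≡ 48 (mod 71) since 37·48 = 1776 ≡ 1, so λ ≡ 57.
  x = λ² - 15 - 52 = 3249 - 67 ≡ 58; y = λ·(15 - 58) - 37 ≡ 68. → (58, 68)
8P: (58, 68) + (52, 16). λ = (16 - 68)/(52 - 58) ≡ 19/65 mod 71. 65⁻¹ ≡ 59 (mod 71), so λ ≡ 56.
  x = λ² - 58 - 52 = 3136 - 110 ≡ 44; y = λ·(58 - 44) - 68 ≡ 6. → (44, 6)
9P: (44, 6) + (52, 16). λ = (16 - 6)/(52 - 44) ≡ 10/8 mod 71. 8⁻¹ ≡ 9 (mod 71) since 8·9 = 72 ≡ 1, so λ ≡ 19.
  x = λ² - 44 - 52 = 361 - 96 ≡ 52; y = λ·(44 - 52) - 6 ≡ 55. → (52, 55)
10P: (52, 55) + (52, 16): same x and y₁ ≡ -y₂, so the sum is ∞.
10P = ∞, so the order is 10.

10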